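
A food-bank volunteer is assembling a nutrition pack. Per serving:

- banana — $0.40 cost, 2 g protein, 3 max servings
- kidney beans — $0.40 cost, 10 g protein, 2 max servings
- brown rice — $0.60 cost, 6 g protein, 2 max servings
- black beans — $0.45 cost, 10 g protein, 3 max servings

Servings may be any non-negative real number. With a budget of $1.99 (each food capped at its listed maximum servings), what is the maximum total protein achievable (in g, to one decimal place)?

Protein per dollar: kidney beans 25, black beans 22.22, brown rice 10, banana 5.
Take 2 servings of kidney beans: spends $0.80, +20.0 g protein (running total 20.0 g).
Take 2.644 servings of black beans: spends $1.19, +26.4 g protein (running total 46.4 g).
Greedy by best ratio exhausts the cost allowance optimally: 46.4 g.

46.4 g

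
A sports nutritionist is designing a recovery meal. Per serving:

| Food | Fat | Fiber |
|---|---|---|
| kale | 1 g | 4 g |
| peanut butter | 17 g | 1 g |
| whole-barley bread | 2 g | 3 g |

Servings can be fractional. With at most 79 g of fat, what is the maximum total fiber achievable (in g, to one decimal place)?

316.0 g

Fiber per g fat: kale 4, whole-barley bread 1.5, peanut butter 0.05882.
With no serving limits, spend the whole fat allowance on kale: 79 g / 1 g × 4 g = 316.0 g.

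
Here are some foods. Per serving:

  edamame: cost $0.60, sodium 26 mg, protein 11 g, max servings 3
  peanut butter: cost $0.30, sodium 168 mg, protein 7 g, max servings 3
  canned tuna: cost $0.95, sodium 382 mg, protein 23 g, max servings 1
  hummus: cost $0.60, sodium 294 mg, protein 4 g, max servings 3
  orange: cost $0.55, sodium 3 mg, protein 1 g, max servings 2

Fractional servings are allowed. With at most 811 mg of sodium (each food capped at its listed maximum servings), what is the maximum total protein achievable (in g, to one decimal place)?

72.4 g

Protein per mg sodium: edamame 0.4231, orange 0.3333, canned tuna 0.06021, peanut butter 0.04167, hummus 0.01361.
Take 3 servings of edamame: uses 78 mg sodium, +33.0 g protein (running total 33.0 g).
Take 2 servings of orange: uses 6 mg sodium, +2.0 g protein (running total 35.0 g).
Take 1 serving of canned tuna: uses 382 mg sodium, +23.0 g protein (running total 58.0 g).
Take 2.054 servings of peanut butter: uses 345 mg sodium, +14.4 g protein (running total 72.4 g).
Filling greedily by protein-per-mg sodium is optimal for one linear limit, giving 72.4 g.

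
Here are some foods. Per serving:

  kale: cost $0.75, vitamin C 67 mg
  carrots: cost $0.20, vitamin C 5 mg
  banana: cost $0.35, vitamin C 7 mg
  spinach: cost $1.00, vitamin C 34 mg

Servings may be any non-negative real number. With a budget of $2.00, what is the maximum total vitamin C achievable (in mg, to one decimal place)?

Vitamin C per dollar: kale 89.33, spinach 34, carrots 25, banana 20.
With no serving limits, spend the whole cost allowance on kale: $2.00 / $0.75 × 67 mg = 178.7 mg.

178.7 mg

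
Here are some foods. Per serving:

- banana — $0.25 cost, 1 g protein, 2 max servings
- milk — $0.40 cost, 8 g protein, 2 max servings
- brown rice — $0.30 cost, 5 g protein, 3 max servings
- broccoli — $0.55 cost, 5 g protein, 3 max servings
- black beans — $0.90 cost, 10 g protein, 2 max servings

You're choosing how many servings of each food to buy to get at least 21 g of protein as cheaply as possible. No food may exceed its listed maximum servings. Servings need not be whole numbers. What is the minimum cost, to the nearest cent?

Cost per g of protein: milk $0.0500, brown rice $0.0600, black beans $0.0900, broccoli $0.1100, banana $0.2500.
Take 2 servings of milk: +16.0 g protein for $0.80 (total $0.80, still need 5.0 g).
Take 1 serving of brown rice: +5.0 g protein for $0.30 (total $1.10, still need 0.0 g).
Greedy by cheapest-per-g is optimal for a single linear constraint, so the minimum cost is $1.10.

$1.10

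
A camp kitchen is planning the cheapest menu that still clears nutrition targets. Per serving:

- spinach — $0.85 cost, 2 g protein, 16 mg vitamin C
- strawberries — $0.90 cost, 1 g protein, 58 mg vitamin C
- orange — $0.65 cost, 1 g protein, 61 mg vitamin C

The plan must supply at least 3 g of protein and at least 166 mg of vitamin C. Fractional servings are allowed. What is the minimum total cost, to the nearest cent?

Compare the cost at each extreme point of the feasible region.
spinach only: max(3/2, 166/16) = 10.38 servings → $8.82.
strawberries only: max(3/1, 166/58) = 3 servings → $2.70.
orange only: max(3/1, 166/61) = 3 servings → $1.95.
spinach + strawberries with both tight: 0.08 servings and 2.84 servings → $2.62.
spinach + orange with both tight: 0.1604 servings and 2.679 servings → $1.88.
strawberries + orange with both targets exact would need a negative amount; discard.
The minimum over all feasible corners is $1.88.

$1.88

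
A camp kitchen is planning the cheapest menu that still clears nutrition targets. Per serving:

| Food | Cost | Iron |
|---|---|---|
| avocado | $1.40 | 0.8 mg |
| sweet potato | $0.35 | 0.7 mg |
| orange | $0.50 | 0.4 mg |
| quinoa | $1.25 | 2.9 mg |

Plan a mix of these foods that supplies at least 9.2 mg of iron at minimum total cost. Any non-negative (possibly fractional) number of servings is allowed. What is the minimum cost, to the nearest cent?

$3.97

Cost per mg of iron: quinoa $0.4310, sweet potato $0.5000, orange $1.2500, avocado $1.7500.
With no serving limits, use only quinoa: 9.2 mg / 2.9 mg = 3.172 servings × $1.25 = $3.97.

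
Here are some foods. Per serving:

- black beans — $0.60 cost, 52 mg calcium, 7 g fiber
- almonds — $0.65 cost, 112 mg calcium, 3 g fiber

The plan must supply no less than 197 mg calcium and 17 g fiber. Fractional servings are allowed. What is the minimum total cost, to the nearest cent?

$1.77

With two linear requirements the optimum uses one or two foods; enumerate the corners.
black beans only: max(197/52, 17/7) = 3.788 servings → $2.27.
almonds only: max(197/112, 17/3) = 5.667 servings → $3.68.
black beans + almonds with both tight: 2.091 servings and 0.7882 servings → $1.77.
Cheapest feasible corner: $1.77.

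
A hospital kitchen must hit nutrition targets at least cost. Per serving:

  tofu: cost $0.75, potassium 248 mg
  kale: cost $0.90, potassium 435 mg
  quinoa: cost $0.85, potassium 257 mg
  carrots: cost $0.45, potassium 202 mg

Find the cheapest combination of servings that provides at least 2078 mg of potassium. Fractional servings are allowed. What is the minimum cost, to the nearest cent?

Cost per mg of potassium: kale $0.0021, carrots $0.0022, tofu $0.0030, quinoa $0.0033.
With no serving limits, use only kale: 2078 mg / 435 mg = 4.777 servings × $0.90 = $4.30.

$4.30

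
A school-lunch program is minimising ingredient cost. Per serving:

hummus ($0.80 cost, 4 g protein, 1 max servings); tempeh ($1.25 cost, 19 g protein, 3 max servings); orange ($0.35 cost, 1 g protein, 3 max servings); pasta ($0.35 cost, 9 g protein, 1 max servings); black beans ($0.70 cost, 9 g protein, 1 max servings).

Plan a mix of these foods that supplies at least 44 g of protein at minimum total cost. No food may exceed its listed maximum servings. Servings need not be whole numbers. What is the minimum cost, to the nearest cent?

$2.65

Cost per g of protein: pasta $0.0389, tempeh $0.0658, black beans $0.0778, hummus $0.2000, orange $0.3500.
Take 1 serving of pasta: +9.0 g protein for $0.35 (total $0.35, still need 35.0 g).
Take 1.842 servings of tempeh: +35.0 g protein for $2.30 (total $2.65, still need 0.0 g).
Filling from the cheapest source first is optimal under one linear minimum: $2.65.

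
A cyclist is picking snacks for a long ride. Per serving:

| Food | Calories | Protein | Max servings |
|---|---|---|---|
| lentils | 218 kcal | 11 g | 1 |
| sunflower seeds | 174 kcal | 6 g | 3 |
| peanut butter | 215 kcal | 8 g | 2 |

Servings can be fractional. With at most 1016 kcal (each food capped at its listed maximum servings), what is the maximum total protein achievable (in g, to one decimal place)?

39.7 g

Protein per kcal: lentils 0.05046, peanut butter 0.03721, sunflower seeds 0.03448.
Take 1 serving of lentils: uses 218 kcal, +11.0 g protein (running total 11.0 g).
Take 2 servings of peanut butter: uses 430 kcal, +16.0 g protein (running total 27.0 g).
Take 2.115 servings of sunflower seeds: uses 368 kcal, +12.7 g protein (running total 39.7 g).
Greedy by best ratio exhausts the calories allowance optimally: 39.7 g.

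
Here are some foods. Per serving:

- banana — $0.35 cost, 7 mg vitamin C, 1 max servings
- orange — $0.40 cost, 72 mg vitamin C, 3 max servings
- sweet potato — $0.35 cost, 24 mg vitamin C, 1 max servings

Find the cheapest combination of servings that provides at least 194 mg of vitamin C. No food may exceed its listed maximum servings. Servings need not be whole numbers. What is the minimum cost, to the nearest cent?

$1.08

Cost per mg of vitamin C: orange $0.0056, sweet potato $0.0146, banana $0.0500.
Take 2.694 servings of orange: +194.0 mg vitamin C for $1.08 (total $1.08, still need 0.0 mg).
Filling from the cheapest source first is optimal under one linear minimum: $1.08.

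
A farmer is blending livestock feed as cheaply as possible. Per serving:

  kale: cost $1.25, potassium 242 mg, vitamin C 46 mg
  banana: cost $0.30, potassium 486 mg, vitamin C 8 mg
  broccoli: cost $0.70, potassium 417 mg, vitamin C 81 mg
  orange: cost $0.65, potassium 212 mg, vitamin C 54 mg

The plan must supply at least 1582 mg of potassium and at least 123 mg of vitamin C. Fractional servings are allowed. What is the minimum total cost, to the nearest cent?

$1.56

At the optimum either one food covers both requirements or two foods hit both targets exactly; no other combination can be cheaper.
kale only: max(1582/242, 123/46) = 6.537 servings → $8.17.
banana only: max(1582/486, 123/8) = 15.38 servings → $4.61.
broccoli only: max(1582/417, 123/81) = 3.794 servings → $2.66.
orange only: max(1582/212, 123/54) = 7.462 servings → $4.85.
kale + banana with both tight: 2.308 servings and 2.106 servings → $3.52.
kale + broccoli: intersection lies outside the first quadrant.
kale + orange with both targets exact would need a negative amount; discard.
banana + broccoli with both tight: 2.133 servings and 1.308 servings → $1.56.
banana + orange with both tight: 2.418 servings and 1.92 servings → $1.97.
broccoli + orange: intersection lies outside the first quadrant.
Cheapest feasible corner: $1.56.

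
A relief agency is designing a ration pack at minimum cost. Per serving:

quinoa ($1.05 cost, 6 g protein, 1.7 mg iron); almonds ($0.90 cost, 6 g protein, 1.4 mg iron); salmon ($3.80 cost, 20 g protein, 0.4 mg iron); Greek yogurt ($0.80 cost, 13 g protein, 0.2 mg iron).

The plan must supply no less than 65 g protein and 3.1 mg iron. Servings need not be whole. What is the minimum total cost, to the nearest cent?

Two binding constraints pin down two serving amounts, so the optimal mix uses at most two foods. The candidates are each food alone (scaled to the tighter of protein/iron) and each pair with both constraints tight.
quinoa only: max(65/6, 3.1/1.7) = 10.83 servings → $11.38.
almonds only: max(65/6, 3.1/1.4) = 10.83 servings → $9.75.
salmon only: max(65/20, 3.1/0.4) = 7.75 servings → $29.45.
Greek yogurt only: max(65/13, 3.1/0.2) = 15.5 servings → $12.40.
quinoa + almonds with both targets exact would need a negative amount; discard.
quinoa + salmon with both tight: 1.139 servings and 2.908 servings → $12.25.
quinoa + Greek yogurt with both tight: 1.306 servings and 4.397 servings → $4.89.
almonds + salmon with both tight: 1.406 servings and 2.828 servings → $12.01.
almonds + Greek yogurt with both tight: 1.606 servings and 4.259 servings → $4.85.
salmon + Greek yogurt: intersection lies outside the first quadrant.
The minimum over all feasible corners is $4.85.

$4.85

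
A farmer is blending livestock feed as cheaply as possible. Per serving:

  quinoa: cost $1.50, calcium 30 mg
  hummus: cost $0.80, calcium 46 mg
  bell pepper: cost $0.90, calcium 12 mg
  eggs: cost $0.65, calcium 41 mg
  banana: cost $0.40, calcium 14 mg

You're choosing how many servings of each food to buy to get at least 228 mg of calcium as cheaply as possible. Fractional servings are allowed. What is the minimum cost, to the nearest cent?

$3.61

Cost per mg of calcium: eggs $0.0159, hummus $0.0174, banana $0.0286, quinoa $0.0500, bell pepper $0.0750.
With no serving limits, use only eggs: 228 mg / 41 mg = 5.561 servings × $0.65 = $3.61.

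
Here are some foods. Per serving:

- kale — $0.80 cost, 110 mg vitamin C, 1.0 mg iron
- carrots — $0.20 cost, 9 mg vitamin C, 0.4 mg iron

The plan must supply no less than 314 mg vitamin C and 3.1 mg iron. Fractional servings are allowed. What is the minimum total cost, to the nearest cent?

$2.39

At the optimum either one food covers both requirements or two foods hit both targets exactly; no other combination can be cheaper.
kale only: max(314/110, 3.1/1.0) = 3.1 servings → $2.48.
carrots only: max(314/9, 3.1/0.4) = 34.89 servings → $6.98.
kale + carrots with both tight: 2.791 servings and 0.7714 servings → $2.39.
So the least-cost plan costs $2.39.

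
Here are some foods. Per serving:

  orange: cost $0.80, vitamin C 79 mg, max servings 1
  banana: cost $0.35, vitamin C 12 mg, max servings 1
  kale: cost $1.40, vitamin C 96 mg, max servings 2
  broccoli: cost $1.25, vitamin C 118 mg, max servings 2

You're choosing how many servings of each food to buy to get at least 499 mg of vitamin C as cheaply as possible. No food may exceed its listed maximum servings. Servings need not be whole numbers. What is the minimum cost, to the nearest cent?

$5.98

Cost per mg of vitamin C: orange $0.0101, broccoli $0.0106, kale $0.0146, banana $0.0292.
Take 1 serving of orange: +79.0 mg vitamin C for $0.80 (total $0.80, still need 420.0 mg).
Take 2 servings of broccoli: +236.0 mg vitamin C for $2.50 (total $3.30, still need 184.0 mg).
Take 1.917 servings of kale: +184.0 mg vitamin C for $2.68 (total $5.98, still need 0.0 mg).
Filling from the cheapest source first is optimal under one linear minimum: $5.98.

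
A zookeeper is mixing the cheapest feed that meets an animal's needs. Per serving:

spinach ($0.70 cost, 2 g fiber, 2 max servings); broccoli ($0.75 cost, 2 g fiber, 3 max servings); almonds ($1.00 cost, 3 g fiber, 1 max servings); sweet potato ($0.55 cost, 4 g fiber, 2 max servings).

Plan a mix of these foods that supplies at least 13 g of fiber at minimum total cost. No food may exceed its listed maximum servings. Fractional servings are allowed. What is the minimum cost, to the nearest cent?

Cost per g of fiber: sweet potato $0.1375, almonds $0.3333, spinach $0.3500, broccoli $0.3750.
Take 2 servings of sweet potato: +8.0 g fiber for $1.10 (total $1.10, still need 5.0 g).
Take 1 serving of almonds: +3.0 g fiber for $1.00 (total $2.10, still need 2.0 g).
Take 1 serving of spinach: +2.0 g fiber for $0.70 (total $2.80, still need 0.0 g).
Greedy by cheapest-per-g is optimal for a single linear constraint, so the minimum cost is $2.80.

$2.80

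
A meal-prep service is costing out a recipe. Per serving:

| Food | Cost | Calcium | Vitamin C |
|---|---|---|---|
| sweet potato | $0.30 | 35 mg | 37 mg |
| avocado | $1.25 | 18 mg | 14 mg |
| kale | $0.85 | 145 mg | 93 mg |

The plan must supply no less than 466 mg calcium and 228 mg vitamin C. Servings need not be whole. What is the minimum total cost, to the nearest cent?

$2.73

Minimising a linear cost over {calcium ≥ 466, vitamin C ≥ 228, servings ≥ 0} — the optimum is at a vertex, using one or two foods.
sweet potato only: max(466/35, 228/37) = 13.31 servings → $3.99.
avocado only: max(466/18, 228/14) = 25.89 servings → $32.36.
kale only: max(466/145, 228/93) = 3.214 servings → $2.73.
sweet potato + avocado: intersection lies outside the first quadrant.
sweet potato + kale: the both-tight solution has a negative serving — not a feasible corner.
avocado + kale with both targets exact would need a negative amount; discard.
So the least-cost plan costs $2.73.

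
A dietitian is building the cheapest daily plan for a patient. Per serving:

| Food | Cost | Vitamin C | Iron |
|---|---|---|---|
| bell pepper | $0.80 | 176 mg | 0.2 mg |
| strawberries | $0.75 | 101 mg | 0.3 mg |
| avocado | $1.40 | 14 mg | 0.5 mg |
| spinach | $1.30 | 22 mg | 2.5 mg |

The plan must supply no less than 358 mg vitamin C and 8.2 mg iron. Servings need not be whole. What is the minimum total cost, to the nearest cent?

bell pepper only: max(358/176, 8.2/0.2) = 41 servings → $32.80.
strawberries only: max(358/101, 8.2/0.3) = 27.33 servings → $20.50.
avocado only: max(358/14, 8.2/0.5) = 25.57 servings → $35.80.
spinach only: max(358/22, 8.2/2.5) = 16.27 servings → $21.15.
bell pepper + strawberries: the both-tight solution has a negative serving — not a feasible corner.
bell pepper + avocado with both tight: 0.7535 servings and 16.1 servings → $23.14.
bell pepper + spinach with both tight: 1.64 servings and 3.149 servings → $5.41.
strawberries + avocado with both tight: 1.387 servings and 15.57 servings → $22.84.
strawberries + spinach with both tight: 2.906 servings and 2.931 servings → $5.99.
avocado + spinach: the both-tight solution has a negative serving — not a feasible corner.
So the least-cost plan costs $5.41.

$5.41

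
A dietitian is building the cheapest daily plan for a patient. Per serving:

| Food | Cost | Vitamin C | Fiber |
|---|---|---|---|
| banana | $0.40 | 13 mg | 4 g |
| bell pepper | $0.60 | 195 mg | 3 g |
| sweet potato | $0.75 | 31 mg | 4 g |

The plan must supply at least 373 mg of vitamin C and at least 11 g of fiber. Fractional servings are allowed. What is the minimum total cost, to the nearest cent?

$1.65

The cheapest plan sits at a corner of the feasible region — with two constraints it uses at most two foods.
banana only: max(373/13, 11/4) = 28.69 servings → $11.48.
bell pepper only: max(373/195, 11/3) = 3.667 servings → $2.20.
sweet potato only: max(373/31, 11/4) = 12.03 servings → $9.02.
banana + bell pepper with both tight: 1.385 servings and 1.821 servings → $1.65.
banana + sweet potato with both targets exact would need a negative amount; discard.
bell pepper + sweet potato with both tight: 1.675 servings and 1.493 servings → $2.13.
So the least-cost plan costs $1.65.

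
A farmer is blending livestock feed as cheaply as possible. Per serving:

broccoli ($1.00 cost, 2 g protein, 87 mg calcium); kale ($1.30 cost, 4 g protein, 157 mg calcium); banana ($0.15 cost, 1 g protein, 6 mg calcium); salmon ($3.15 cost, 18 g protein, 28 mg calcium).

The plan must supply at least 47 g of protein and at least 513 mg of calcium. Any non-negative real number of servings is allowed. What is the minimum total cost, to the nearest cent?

Check every corner: each single food scaled to meet both minima, and each pair solved so both constraints bind.
broccoli only: max(47/2, 513/87) = 23.5 servings → $23.50.
kale only: max(47/4, 513/157) = 11.75 servings → $15.28.
banana only: max(47/1, 513/6) = 85.5 servings → $12.82.
salmon only: max(47/18, 513/28) = 18.32 servings → $57.71.
broccoli + kale: the both-tight solution has a negative serving — not a feasible corner.
broccoli + banana with both tight: 3.08 servings and 40.84 servings → $9.21.
broccoli + salmon with both tight: 5.244 servings and 2.028 servings → $11.63.
kale + banana with both tight: 1.737 servings and 40.05 servings → $8.27.
kale + salmon with both tight: 2.917 servings and 1.963 servings → $9.98.
banana + salmon: intersection lies outside the first quadrant.
So the least-cost plan costs $8.27.

$8.27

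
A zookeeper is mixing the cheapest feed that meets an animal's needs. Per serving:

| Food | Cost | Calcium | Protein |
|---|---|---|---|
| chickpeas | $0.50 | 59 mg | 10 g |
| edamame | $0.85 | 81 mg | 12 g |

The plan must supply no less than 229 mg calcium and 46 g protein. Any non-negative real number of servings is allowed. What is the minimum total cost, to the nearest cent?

With two linear requirements the optimum uses one or two foods; enumerate the corners.
chickpeas only: max(229/59, 46/10) = 4.6 servings → $2.30.
edamame only: max(229/81, 46/12) = 3.833 servings → $3.26.
chickpeas + edamame: the both-tight solution has a negative serving — not a feasible corner.
The minimum over all feasible corners is $2.30.

$2.30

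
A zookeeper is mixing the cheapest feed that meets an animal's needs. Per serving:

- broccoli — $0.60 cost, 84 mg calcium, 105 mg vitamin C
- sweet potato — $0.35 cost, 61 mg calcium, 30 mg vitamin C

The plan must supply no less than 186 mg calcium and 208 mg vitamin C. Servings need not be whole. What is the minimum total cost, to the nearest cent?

$1.28

Check every corner: each single food scaled to meet both minima, and each pair solved so both constraints bind.
broccoli only: max(186/84, 208/105) = 2.214 servings → $1.33.
sweet potato only: max(186/61, 208/30) = 6.933 servings → $2.43.
broccoli + sweet potato with both tight: 1.83 servings and 0.5297 servings → $1.28.
So the least-cost plan costs $1.28.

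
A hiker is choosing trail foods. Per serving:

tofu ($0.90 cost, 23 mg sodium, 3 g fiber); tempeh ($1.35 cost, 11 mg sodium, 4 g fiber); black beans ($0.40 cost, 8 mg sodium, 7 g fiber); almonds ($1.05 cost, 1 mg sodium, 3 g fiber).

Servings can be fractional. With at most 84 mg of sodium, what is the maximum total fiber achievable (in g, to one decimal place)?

252.0 g

Fiber per mg sodium: almonds 3, black beans 0.875, tempeh 0.3636, tofu 0.1304.
With no serving limits, spend the whole sodium allowance on almonds: 84 mg / 1 mg × 3 g = 252.0 g.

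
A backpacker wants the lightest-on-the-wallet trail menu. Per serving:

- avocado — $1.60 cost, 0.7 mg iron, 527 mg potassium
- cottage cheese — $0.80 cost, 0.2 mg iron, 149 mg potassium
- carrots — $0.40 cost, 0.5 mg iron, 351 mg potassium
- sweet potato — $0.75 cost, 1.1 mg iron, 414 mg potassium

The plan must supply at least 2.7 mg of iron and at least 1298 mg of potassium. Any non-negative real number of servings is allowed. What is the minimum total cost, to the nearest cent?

Minimising a linear cost over {iron ≥ 2.7, potassium ≥ 1298, servings ≥ 0} — the optimum is at a vertex, using one or two foods.
avocado only: max(2.7/0.7, 1298/527) = 3.857 servings → $6.17.
cottage cheese only: max(2.7/0.2, 1298/149) = 13.5 servings → $10.80.
carrots only: max(2.7/0.5, 1298/351) = 5.4 servings → $2.16.
sweet potato only: max(2.7/1.1, 1298/414) = 3.135 servings → $2.35.
avocado + cottage cheese: the both-tight solution has a negative serving — not a feasible corner.
avocado + carrots: intersection lies outside the first quadrant.
avocado + sweet potato with both tight: 1.069 servings and 1.774 servings → $3.04.
cottage cheese + carrots with both targets exact would need a negative amount; discard.
cottage cheese + sweet potato with both tight: 3.822 servings and 1.76 servings → $4.38.
carrots + sweet potato with both tight: 1.731 servings and 1.668 servings → $1.94.
So the least-cost plan costs $1.94.

$1.94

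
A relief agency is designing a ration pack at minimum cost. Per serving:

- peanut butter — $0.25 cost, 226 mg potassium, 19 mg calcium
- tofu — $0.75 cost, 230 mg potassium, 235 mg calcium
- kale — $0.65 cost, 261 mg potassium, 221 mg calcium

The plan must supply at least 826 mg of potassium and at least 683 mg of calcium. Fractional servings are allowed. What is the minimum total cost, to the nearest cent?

The cheapest plan sits at a corner of the feasible region — with two constraints it uses at most two foods.
peanut butter only: max(826/226, 683/19) = 35.95 servings → $8.99.
tofu only: max(826/230, 683/235) = 3.591 servings → $2.69.
kale only: max(826/261, 683/221) = 3.165 servings → $2.06.
peanut butter + tofu with both tight: 0.7595 servings and 2.845 servings → $2.32.
peanut butter + kale with both tight: 0.09521 servings and 3.082 servings → $2.03.
tofu + kale: intersection lies outside the first quadrant.
The minimum over all feasible corners is $2.03.

$2.03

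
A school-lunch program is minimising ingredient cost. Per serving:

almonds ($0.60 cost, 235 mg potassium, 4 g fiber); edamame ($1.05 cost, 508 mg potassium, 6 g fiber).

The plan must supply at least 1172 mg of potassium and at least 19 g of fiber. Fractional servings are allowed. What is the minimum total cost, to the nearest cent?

$2.90

Two binding constraints pin down two serving amounts, so the optimal mix uses at most two foods. The candidates are each food alone (scaled to the tighter of potassium/fiber) and each pair with both constraints tight.
almonds only: max(1172/235, 19/4) = 4.987 servings → $2.99.
edamame only: max(1172/508, 19/6) = 3.167 servings → $3.33.
almonds + edamame with both tight: 4.212 servings and 0.3585 servings → $2.90.
The minimum over all feasible corners is $2.90.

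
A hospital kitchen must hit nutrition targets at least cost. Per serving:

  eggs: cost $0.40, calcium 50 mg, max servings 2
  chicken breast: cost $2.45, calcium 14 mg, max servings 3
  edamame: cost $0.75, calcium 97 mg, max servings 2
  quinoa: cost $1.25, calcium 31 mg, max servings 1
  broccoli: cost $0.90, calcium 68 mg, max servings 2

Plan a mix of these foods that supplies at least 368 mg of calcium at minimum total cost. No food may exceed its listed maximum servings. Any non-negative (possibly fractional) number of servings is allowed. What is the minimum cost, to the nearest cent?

Cost per mg of calcium: edamame $0.0077, eggs $0.0080, broccoli $0.0132, quinoa $0.0403, chicken breast $0.1750.
Take 2 servings of edamame: +194.0 mg calcium for $1.50 (total $1.50, still need 174.0 mg).
Take 2 servings of eggs: +100.0 mg calcium for $0.80 (total $2.30, still need 74.0 mg).
Take 1.088 servings of broccoli: +74.0 mg calcium for $0.98 (total $3.28, still need 0.0 mg).
Greedy by cheapest-per-mg is optimal for a single linear constraint, so the minimum cost is $3.28.

$3.28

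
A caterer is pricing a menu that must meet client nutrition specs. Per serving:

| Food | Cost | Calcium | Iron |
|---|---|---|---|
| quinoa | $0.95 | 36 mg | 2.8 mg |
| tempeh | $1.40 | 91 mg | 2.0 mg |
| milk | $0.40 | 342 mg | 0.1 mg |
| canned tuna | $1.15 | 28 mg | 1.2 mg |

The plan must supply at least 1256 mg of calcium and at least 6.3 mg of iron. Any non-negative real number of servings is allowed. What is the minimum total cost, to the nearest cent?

$3.40

Check every corner: each single food scaled to meet both minima, and each pair solved so both constraints bind.
quinoa only: max(1256/36, 6.3/2.8) = 34.89 servings → $33.14.
tempeh only: max(1256/91, 6.3/2.0) = 13.8 servings → $19.32.
milk only: max(1256/342, 6.3/0.1) = 63 servings → $25.20.
canned tuna only: max(1256/28, 6.3/1.2) = 44.86 servings → $51.59.
quinoa + tempeh: the both-tight solution has a negative serving — not a feasible corner.
quinoa + milk with both tight: 2.127 servings and 3.449 servings → $3.40.
quinoa + canned tuna: the both-tight solution has a negative serving — not a feasible corner.
tempeh + milk with both tight: 3.006 servings and 2.873 servings → $5.36.
tempeh + canned tuna: the both-tight solution has a negative serving — not a feasible corner.
milk + canned tuna with both tight: 3.265 servings and 4.978 servings → $7.03.
Cheapest feasible corner: $3.40.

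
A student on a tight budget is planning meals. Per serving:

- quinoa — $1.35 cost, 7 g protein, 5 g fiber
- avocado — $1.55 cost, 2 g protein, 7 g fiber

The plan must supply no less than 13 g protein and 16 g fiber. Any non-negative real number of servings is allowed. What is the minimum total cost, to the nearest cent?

Compare the cost at each extreme point of the feasible region.
quinoa only: max(13/7, 16/5) = 3.2 servings → $4.32.
avocado only: max(13/2, 16/7) = 6.5 servings → $10.07.
quinoa + avocado with both tight: 1.513 servings and 1.205 servings → $3.91.
The minimum over all feasible corners is $3.91.

$3.91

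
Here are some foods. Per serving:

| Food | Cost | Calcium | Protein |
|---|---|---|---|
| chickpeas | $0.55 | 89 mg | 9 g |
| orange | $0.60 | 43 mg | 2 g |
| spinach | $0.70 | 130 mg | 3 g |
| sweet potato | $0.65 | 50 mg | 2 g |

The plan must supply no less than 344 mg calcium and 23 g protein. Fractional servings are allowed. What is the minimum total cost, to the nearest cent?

Compare the cost at each extreme point of the feasible region.
chickpeas only: max(344/89, 23/9) = 3.865 servings → $2.13.
orange only: max(344/43, 23/2) = 11.5 servings → $6.90.
spinach only: max(344/130, 23/3) = 7.667 servings → $5.37.
sweet potato only: max(344/50, 23/2) = 11.5 servings → $7.47.
chickpeas + orange with both tight: 1.44 servings and 5.019 servings → $3.80.
chickpeas + spinach with both tight: 2.168 servings and 1.162 servings → $2.01.
chickpeas + sweet potato with both tight: 1.699 servings and 3.857 servings → $3.44.
orange + spinach: intersection lies outside the first quadrant.
orange + sweet potato with both targets exact would need a negative amount; discard.
spinach + sweet potato with both targets exact would need a negative amount; discard.
Cheapest feasible corner: $2.01.

$2.01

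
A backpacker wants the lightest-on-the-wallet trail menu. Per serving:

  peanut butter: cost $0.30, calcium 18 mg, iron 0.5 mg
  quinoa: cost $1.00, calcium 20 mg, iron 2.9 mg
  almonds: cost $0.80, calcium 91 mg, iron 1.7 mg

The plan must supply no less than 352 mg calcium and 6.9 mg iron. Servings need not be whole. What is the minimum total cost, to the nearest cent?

Minimising a linear cost over {calcium ≥ 352, iron ≥ 6.9, servings ≥ 0} — the optimum is at a vertex, using one or two foods.
peanut butter only: max(352/18, 6.9/0.5) = 19.56 servings → $5.87.
quinoa only: max(352/20, 6.9/2.9) = 17.6 servings → $17.60.
almonds only: max(352/91, 6.9/1.7) = 4.059 servings → $3.25.
peanut butter + quinoa with both targets exact would need a negative amount; discard.
peanut butter + almonds with both tight: 1.98 servings and 3.477 servings → $3.38.
quinoa + almonds with both tight: 0.1283 servings and 3.84 servings → $3.20.
So the least-cost plan costs $3.20.

$3.20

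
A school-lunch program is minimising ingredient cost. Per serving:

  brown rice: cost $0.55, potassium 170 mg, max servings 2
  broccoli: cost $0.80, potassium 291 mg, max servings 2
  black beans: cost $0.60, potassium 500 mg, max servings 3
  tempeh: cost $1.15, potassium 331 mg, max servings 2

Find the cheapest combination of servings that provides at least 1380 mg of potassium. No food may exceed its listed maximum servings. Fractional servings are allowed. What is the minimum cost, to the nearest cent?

$1.66

Cost per mg of potassium: black beans $0.0012, broccoli $0.0027, brown rice $0.0032, tempeh $0.0035.
Take 2.76 servings of black beans: +1380.0 mg potassium for $1.66 (total $1.66, still need 0.0 mg).
Filling from the cheapest source first is optimal under one linear minimum: $1.66.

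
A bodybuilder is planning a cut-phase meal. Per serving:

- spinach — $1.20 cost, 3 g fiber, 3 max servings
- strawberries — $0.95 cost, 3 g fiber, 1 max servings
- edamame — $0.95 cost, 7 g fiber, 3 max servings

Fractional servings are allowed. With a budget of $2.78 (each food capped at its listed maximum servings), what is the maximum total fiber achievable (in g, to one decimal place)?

Fiber per dollar: edamame 7.368, strawberries 3.158, spinach 2.5.
Take 2.926 servings of edamame: spends $2.78, +20.5 g fiber (running total 20.5 g).
Greedy by best ratio exhausts the cost allowance optimally: 20.5 g.

20.5 g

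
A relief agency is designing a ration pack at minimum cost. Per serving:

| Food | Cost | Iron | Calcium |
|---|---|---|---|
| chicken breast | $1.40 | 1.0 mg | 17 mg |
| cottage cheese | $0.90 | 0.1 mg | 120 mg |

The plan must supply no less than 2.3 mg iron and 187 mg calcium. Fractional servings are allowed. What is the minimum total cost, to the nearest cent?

$4.17

For a min-cost LP with two ≥-constraints, a basic feasible solution has at most two positive variables.
chicken breast only: max(2.3/1.0, 187/17) = 11 servings → $15.40.
cottage cheese only: max(2.3/0.1, 187/120) = 23 servings → $20.70.
chicken breast + cottage cheese with both tight: 2.175 servings and 1.25 servings → $4.17.
So the least-cost plan costs $4.17.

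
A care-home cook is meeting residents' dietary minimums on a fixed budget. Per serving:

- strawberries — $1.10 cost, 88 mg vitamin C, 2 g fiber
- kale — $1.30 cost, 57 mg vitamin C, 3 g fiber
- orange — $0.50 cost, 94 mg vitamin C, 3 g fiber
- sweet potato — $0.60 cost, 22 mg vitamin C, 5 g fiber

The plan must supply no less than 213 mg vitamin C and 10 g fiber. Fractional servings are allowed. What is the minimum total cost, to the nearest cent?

strawberries only: max(213/88, 10/2) = 5 servings → $5.50.
kale only: max(213/57, 10/3) = 3.737 servings → $4.86.
orange only: max(213/94, 10/3) = 3.333 servings → $1.67.
sweet potato only: max(213/22, 10/5) = 9.682 servings → $5.81.
strawberries + kale with both tight: 0.46 servings and 3.027 servings → $4.44.
strawberries + orange with both targets exact would need a negative amount; discard.
strawberries + sweet potato with both tight: 2.134 servings and 1.146 servings → $3.04.
kale + orange with both tight: 2.712 servings and 0.6216 servings → $3.84.
kale + sweet potato: the both-tight solution has a negative serving — not a feasible corner.
orange + sweet potato with both tight: 2.092 servings and 0.745 servings → $1.49.
So the least-cost plan costs $1.49.

$1.49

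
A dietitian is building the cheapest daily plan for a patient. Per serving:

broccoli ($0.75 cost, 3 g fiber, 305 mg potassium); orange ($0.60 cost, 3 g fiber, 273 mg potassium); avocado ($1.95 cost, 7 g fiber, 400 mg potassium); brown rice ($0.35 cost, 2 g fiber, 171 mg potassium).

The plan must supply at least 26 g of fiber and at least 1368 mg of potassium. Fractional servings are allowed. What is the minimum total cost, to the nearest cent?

broccoli only: max(26/3, 1368/305) = 8.667 servings → $6.50.
orange only: max(26/3, 1368/273) = 8.667 servings → $5.20.
avocado only: max(26/7, 1368/400) = 3.714 servings → $7.24.
brown rice only: max(26/2, 1368/171) = 13 servings → $4.55.
broccoli + orange with both targets exact would need a negative amount; discard.
broccoli + avocado with both targets exact would need a negative amount; discard.
broccoli + brown rice: the both-tight solution has a negative serving — not a feasible corner.
orange + avocado with both targets exact would need a negative amount; discard.
orange + brown rice: intersection lies outside the first quadrant.
avocado + brown rice with both targets exact would need a negative amount; discard.
The minimum over all feasible corners is $4.55.

$4.55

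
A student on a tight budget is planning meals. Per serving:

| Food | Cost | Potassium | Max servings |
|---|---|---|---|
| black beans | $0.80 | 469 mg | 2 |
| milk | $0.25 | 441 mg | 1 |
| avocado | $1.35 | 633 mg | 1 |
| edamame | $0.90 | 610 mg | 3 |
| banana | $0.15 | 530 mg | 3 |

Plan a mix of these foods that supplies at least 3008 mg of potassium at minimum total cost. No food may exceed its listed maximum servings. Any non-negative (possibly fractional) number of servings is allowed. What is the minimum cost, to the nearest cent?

Cost per mg of potassium: banana $0.0003, milk $0.0006, edamame $0.0015, black beans $0.0017, avocado $0.0021.
Take 3 servings of banana: +1590.0 mg potassium for $0.45 (total $0.45, still need 1418.0 mg).
Take 1 serving of milk: +441.0 mg potassium for $0.25 (total $0.70, still need 977.0 mg).
Take 1.602 servings of edamame: +977.0 mg potassium for $1.44 (total $2.14, still need 0.0 mg).
Greedy by cheapest-per-mg is optimal for a single linear constraint, so the minimum cost is $2.14.

$2.14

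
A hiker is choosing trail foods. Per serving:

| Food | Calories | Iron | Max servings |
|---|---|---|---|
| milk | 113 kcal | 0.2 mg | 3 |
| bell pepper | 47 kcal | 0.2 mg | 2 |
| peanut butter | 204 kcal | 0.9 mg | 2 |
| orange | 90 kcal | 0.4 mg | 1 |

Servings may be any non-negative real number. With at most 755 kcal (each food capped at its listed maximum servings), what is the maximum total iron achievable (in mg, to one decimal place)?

Iron per kcal: orange 0.004444, peanut butter 0.004412, bell pepper 0.004255, milk 0.00177.
Take 1 serving of orange: uses 90 kcal, +0.4 mg iron (running total 0.4 mg).
Take 2 servings of peanut butter: uses 408 kcal, +1.8 mg iron (running total 2.2 mg).
Take 2 servings of bell pepper: uses 94 kcal, +0.4 mg iron (running total 2.6 mg).
Take 1.442 servings of milk: uses 163 kcal, +0.3 mg iron (running total 2.9 mg).
Greedy by best ratio exhausts the calories allowance optimally: 2.9 mg.

2.9 mg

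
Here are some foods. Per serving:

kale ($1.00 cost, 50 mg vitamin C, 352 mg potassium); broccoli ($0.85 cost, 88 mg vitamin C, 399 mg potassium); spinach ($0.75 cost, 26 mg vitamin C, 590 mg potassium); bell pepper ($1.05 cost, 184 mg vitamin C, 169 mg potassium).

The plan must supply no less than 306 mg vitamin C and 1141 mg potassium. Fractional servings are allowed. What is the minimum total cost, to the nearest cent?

$2.66

At the optimum either one food covers both requirements or two foods hit both targets exactly; no other combination can be cheaper.
kale only: max(306/50, 1141/352) = 6.12 servings → $6.12.
broccoli only: max(306/88, 1141/399) = 3.477 servings → $2.96.
spinach only: max(306/26, 1141/590) = 11.77 servings → $8.83.
bell pepper only: max(306/184, 1141/169) = 6.751 servings → $7.09.
kale + broccoli: intersection lies outside the first quadrant.
kale + spinach with both targets exact would need a negative amount; discard.
kale + bell pepper with both tight: 2.81 servings and 0.8996 servings → $3.75.
broccoli + spinach: intersection lies outside the first quadrant.
broccoli + bell pepper with both tight: 2.703 servings and 0.3704 servings → $2.69.
spinach + bell pepper with both tight: 1.519 servings and 1.448 servings → $2.66.
Cheapest feasible corner: $2.66.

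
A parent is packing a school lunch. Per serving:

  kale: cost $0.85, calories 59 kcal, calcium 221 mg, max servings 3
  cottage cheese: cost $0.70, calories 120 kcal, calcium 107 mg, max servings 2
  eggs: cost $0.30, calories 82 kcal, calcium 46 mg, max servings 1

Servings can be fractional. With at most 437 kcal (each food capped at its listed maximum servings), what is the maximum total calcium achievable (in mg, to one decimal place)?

Calcium per kcal: kale 3.746, cottage cheese 0.8917, eggs 0.561.
Take 3 servings of kale: uses 177 kcal, +663.0 mg calcium (running total 663.0 mg).
Take 2 servings of cottage cheese: uses 240 kcal, +214.0 mg calcium (running total 877.0 mg).
Take 0.2439 servings of eggs: uses 20 kcal, +11.2 mg calcium (running total 888.2 mg).
Greedy by best ratio exhausts the calories allowance optimally: 888.2 mg.

888.2 mg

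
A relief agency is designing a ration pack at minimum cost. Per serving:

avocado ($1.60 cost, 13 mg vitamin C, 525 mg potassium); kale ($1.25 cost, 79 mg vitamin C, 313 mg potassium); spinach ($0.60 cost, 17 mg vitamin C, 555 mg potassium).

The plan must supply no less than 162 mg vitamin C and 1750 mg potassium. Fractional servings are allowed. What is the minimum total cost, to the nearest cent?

$3.32

Minimising a linear cost over {vitamin C ≥ 162, potassium ≥ 1750, servings ≥ 0} — the optimum is at a vertex, using one or two foods.
avocado only: max(162/13, 1750/525) = 12.46 servings → $19.94.
kale only: max(162/79, 1750/313) = 5.591 servings → $6.99.
spinach only: max(162/17, 1750/555) = 9.529 servings → $5.72.
avocado + kale with both tight: 2.34 servings and 1.666 servings → $5.83.
avocado + spinach with both targets exact would need a negative amount; discard.
kale + spinach with both tight: 1.562 servings and 2.272 servings → $3.32.
The minimum over all feasible corners is $3.32.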